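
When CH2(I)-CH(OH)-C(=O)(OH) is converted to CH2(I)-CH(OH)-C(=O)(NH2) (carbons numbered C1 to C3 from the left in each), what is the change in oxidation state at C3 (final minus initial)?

Before: C3 has 1 bond to C, 3 bonds to O → oxidation state +3.
After: C3 has 1 bond to C, 2 bonds to O, 1 bond to N → oxidation state +3.
Δ = +3 − (+3) = 0, so no net redox change at C3.

0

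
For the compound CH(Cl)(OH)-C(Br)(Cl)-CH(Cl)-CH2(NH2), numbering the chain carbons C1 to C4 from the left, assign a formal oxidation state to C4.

C4 has one bond to C (0), one bond to H (-1), one bond to N (+1), one bond to H (-1).
Oxidation state = 0 − 1 + 1 − 1 = -1.

-1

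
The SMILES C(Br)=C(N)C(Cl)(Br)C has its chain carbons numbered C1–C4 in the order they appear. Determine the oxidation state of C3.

Each bond to a more electronegative atom (O, N, halogen) counts +1, each bond to a less electronegative atom (H, metal, B, Si) counts −1, and each C–C bond counts 0.
C3 has one bond to C (0), one bond to C (0), one bond to Cl (+1), one bond to Br (+1).
Oxidation state = 0 + 0 + 1 + 1 = +2.

+2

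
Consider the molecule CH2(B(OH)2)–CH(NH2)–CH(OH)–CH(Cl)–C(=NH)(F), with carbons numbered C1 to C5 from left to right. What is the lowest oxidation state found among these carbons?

Tallying each carbon's bonds:
C1: 1C, 2H, 1B → 0 − 2 − 1 = -3
C2: 2C, 1H, 1N → 0 − 1 + 1 = 0
C3: 2C, 1H, 1O → 0 − 1 + 1 = 0
C4: 2C, 1H, 1Cl → 0 − 1 + 1 = 0
C5: 1C, 2N, 1F → 0 + 2 + 1 = +3
The lowest value is -3.

-3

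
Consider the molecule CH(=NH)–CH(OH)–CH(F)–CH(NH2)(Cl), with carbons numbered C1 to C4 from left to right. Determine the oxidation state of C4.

+1

Count +1 for every bond to an atom more electronegative than carbon and −1 for every bond to one less electronegative; C–C bonds are 0.
C4 has one bond to C (0), one bond to H (-1), one bond to N (+1), one bond to Cl (+1).
Oxidation state = 0 − 1 + 1 + 1 = +1.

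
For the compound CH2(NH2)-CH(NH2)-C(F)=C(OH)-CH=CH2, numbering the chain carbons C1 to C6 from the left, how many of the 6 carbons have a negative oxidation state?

Each bond to a more electronegative atom (O, N, halogen) counts +1, each bond to a less electronegative atom (H, metal, B, Si) counts −1, and each C–C bond counts 0. Tallying each carbon:
C1: 1C, 2H, 1N → 0 − 2 + 1 = -1
C2: 2C, 1H, 1N → 0 − 1 + 1 = 0
C3: 3C, 1F → 0 + 1 = +1
C4: 3C, 1O → 0 + 1 = +1
C5: 3C, 1H → 0 − 1 = -1
C6: 2C, 2H → 0 − 2 = -2
3 carbons (C1, C5, C6) meet the condition.

3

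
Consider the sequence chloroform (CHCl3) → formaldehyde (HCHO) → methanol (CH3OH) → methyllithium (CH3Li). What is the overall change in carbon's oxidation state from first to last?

-6

Carbon oxidation states along the series — chloroform: +2, formaldehyde: 0, methanol: -2, methyllithium: -4.
Net change = -4 − (+2) = -6.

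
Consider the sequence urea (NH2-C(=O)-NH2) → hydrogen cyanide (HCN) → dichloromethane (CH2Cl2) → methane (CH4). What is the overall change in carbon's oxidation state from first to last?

Carbon oxidation states along the series — urea: +4, hydrogen cyanide: +2, dichloromethane: 0, methane: -4.
Net change = -4 − (+4) = -8.

-8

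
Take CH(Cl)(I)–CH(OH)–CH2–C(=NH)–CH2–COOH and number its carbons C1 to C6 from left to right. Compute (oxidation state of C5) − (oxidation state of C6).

C5: 2C, 2H → 0 − 2 = -2
C6: 1C, 3O → 0 + 3 = +3
Difference: -2 − (+3) = -5.

-5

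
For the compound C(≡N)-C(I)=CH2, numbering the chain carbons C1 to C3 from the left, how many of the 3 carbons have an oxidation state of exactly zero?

Tallying each carbon's bonds:
C1: 1C, 3N → 0 + 3 = +3
C2: 3C, 1I → 0 + 1 = +1
C3: 2C, 2H → 0 − 2 = -2
0 carbons meet the condition.

0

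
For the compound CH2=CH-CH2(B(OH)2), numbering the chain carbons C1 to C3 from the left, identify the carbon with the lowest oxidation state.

C3

Tallying each carbon's bonds:
C1: 2C, 2H → 0 − 2 = -2
C2: 3C, 1H → 0 − 1 = -1
C3: 1C, 2H, 1B → 0 − 2 − 1 = -3
The most reduced carbon is C3 at -3.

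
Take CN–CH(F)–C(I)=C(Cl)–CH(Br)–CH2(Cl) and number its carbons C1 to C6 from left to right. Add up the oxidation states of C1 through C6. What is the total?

+4

Bonds to more-electronegative neighbours contribute +1 each, bonds to H or metals contribute −1 each, and C–C bonds contribute 0. Tallying each carbon:
C1: 1C, 3N → 0 + 3 = +3
C2: 2C, 1H, 1F → 0 − 1 + 1 = 0
C3: 3C, 1I → 0 + 1 = +1
C4: 3C, 1Cl → 0 + 1 = +1
C5: 2C, 1H, 1Br → 0 − 1 + 1 = 0
C6: 1C, 2H, 1Cl → 0 − 2 + 1 = -1
Sum = +3 + 0 + 1 + 1 + 0 − 1 = +4.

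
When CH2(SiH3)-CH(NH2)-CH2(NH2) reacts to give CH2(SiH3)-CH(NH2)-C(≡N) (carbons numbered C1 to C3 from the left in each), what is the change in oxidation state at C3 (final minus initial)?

+4

Before: C3 has 1 bond to C, 2 bonds to H, 1 bond to N → oxidation state -1.
After: C3 has 1 bond to C, 3 bonds to N → oxidation state +3.
Δ = +3 − (-1) = +4, so this is an oxidation at C3.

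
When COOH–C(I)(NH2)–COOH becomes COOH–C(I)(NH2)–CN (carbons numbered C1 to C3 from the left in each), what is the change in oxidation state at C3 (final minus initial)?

0

Before: C3 has 1 bond to C, 3 bonds to O → oxidation state +3.
After: C3 has 1 bond to C, 3 bonds to N → oxidation state +3.
Δ = +3 − (+3) = 0, so no net redox change at C3.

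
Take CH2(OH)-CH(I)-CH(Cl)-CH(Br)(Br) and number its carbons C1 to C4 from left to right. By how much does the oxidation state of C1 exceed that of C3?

C1: 1C, 2H, 1O → 0 − 2 + 1 = -1
C3: 2C, 1H, 1Cl → 0 − 1 + 1 = 0
Difference: -1 − (0) = -1.

-1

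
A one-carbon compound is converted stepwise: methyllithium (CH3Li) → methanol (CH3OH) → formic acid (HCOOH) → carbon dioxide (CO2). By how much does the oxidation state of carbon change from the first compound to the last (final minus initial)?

Carbon oxidation states along the series — methyllithium: -4, methanol: -2, formic acid: +2, carbon dioxide: +4.
Net change = +4 − (-4) = +8.

+8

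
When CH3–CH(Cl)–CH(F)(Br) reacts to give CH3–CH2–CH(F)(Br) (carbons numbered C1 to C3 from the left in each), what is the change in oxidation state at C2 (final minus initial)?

Before: C2 has 2 bonds to C, 1 bond to H, 1 bond to Cl → oxidation state 0.
After: C2 has 2 bonds to C, 2 bonds to H → oxidation state -2.
Δ = -2 − (0) = -2, so this is a reduction at C2.

-2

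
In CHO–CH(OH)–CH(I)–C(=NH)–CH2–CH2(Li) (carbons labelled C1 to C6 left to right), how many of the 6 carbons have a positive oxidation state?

2

Bonds to more-electronegative neighbours contribute +1 each, bonds to H or metals contribute −1 each, and C–C bonds contribute 0. Tallying each carbon:
C1: 1C, 1H, 2O → 0 − 1 + 2 = +1
C2: 2C, 1H, 1O → 0 − 1 + 1 = 0
C3: 2C, 1H, 1I → 0 − 1 + 1 = 0
C4: 2C, 2N → 0 + 2 = +2
C5: 2C, 2H → 0 − 2 = -2
C6: 1C, 2H, 1Li → 0 − 2 − 1 = -3
2 carbons (C1, C4) meet the condition.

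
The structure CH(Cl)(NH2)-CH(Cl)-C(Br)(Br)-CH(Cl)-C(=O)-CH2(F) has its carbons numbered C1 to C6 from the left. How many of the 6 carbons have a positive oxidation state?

Bonds to more-electronegative neighbours contribute +1 each, bonds to H or metals contribute −1 each, and C–C bonds contribute 0. Tallying each carbon:
C1: 1C, 1H, 1N, 1Cl → 0 − 1 + 1 + 1 = +1
C2: 2C, 1H, 1Cl → 0 − 1 + 1 = 0
C3: 2C, 2Br → 0 + 2 = +2
C4: 2C, 1H, 1Cl → 0 − 1 + 1 = 0
C5: 2C, 2O → 0 + 2 = +2
C6: 1C, 2H, 1F → 0 − 2 + 1 = -1
3 carbons (C1, C3, C5) meet the condition.

3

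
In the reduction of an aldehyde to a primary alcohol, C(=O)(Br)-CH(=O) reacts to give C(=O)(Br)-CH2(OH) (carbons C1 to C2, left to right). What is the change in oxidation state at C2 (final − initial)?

Before: C2 has 1 bond to C, 1 bond to H, 2 bonds to O → oxidation state +1.
After: C2 has 1 bond to C, 2 bonds to H, 1 bond to O → oxidation state -1.
Δ = -1 − (+1) = -2, so this is a reduction at C2.

-2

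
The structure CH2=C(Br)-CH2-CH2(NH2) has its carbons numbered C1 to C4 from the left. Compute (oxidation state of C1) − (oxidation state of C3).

0

C1: 2C, 2H → 0 − 2 = -2
C3: 2C, 2H → 0 − 2 = -2
Difference: -2 − (-2) = 0.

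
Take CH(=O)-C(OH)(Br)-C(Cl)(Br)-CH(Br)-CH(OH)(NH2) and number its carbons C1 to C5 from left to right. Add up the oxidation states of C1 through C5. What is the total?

Bonds to more-electronegative neighbours contribute +1 each, bonds to H or metals contribute −1 each, and C–C bonds contribute 0. Tallying each carbon:
C1: 1C, 1H, 2O → 0 − 1 + 2 = +1
C2: 2C, 1O, 1Br → 0 + 1 + 1 = +2
C3: 2C, 1Cl, 1Br → 0 + 1 + 1 = +2
C4: 2C, 1H, 1Br → 0 − 1 + 1 = 0
C5: 1C, 1H, 1O, 1N → 0 − 1 + 1 + 1 = +1
Sum = +1 + 2 + 2 + 0 + 1 = +6.

+6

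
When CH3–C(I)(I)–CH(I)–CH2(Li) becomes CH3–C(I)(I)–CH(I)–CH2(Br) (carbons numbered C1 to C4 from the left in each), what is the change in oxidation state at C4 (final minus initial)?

Before: C4 has 1 bond to C, 2 bonds to H, 1 bond to Li → oxidation state -3.
After: C4 has 1 bond to C, 2 bonds to H, 1 bond to Br → oxidation state -1.
Δ = -1 − (-3) = +2, so this is an oxidation at C4.

+2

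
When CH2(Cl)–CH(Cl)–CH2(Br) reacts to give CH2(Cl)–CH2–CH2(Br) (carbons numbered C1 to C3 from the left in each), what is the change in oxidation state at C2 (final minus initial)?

-2

Before: C2 has 2 bonds to C, 1 bond to H, 1 bond to Cl → oxidation state 0.
After: C2 has 2 bonds to C, 2 bonds to H → oxidation state -2.
Δ = -2 − (0) = -2, so this is a reduction at C2.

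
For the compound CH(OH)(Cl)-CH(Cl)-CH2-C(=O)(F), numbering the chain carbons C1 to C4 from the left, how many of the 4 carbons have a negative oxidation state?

1

Each bond to a more electronegative atom (O, N, halogen) counts +1, each bond to a less electronegative atom (H, metal, B, Si) counts −1, and each C–C bond counts 0. Tallying each carbon:
C1: 1C, 1H, 1O, 1Cl → 0 − 1 + 1 + 1 = +1
C2: 2C, 1H, 1Cl → 0 − 1 + 1 = 0
C3: 2C, 2H → 0 − 2 = -2
C4: 1C, 2O, 1F → 0 + 2 + 1 = +3
1 carbon (C3) meets the condition.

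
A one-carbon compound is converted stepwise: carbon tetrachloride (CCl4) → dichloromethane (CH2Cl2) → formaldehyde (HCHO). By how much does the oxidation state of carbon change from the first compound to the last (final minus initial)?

Carbon oxidation states along the series — carbon tetrachloride: +4, dichloromethane: 0, formaldehyde: 0.
Net change = 0 − (+4) = -4.

-4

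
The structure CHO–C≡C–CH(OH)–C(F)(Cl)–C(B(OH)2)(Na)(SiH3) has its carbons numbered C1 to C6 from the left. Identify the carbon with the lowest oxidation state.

C6

Count +1 for every bond to an atom more electronegative than carbon and −1 for every bond to one less electronegative; C–C bonds are 0. Tallying each carbon:
C1: 1C, 1H, 2O → 0 − 1 + 2 = +1
C2: 4C → 0 = 0
C3: 4C → 0 = 0
C4: 2C, 1H, 1O → 0 − 1 + 1 = 0
C5: 2C, 1F, 1Cl → 0 + 1 + 1 = +2
C6: 1C, 1Na, 1B, 1Si → 0 − 1 − 1 − 1 = -3
The most reduced carbon is C6 at -3.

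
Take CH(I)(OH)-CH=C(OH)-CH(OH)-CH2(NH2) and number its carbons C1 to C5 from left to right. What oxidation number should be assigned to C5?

Each bond to a more electronegative atom (O, N, halogen) counts +1, each bond to a less electronegative atom (H, metal, B, Si) counts −1, and each C–C bond counts 0.
C5 has one bond to C (0), one bond to H (-1), one bond to N (+1), one bond to H (-1).
Oxidation state = 0 − 1 + 1 − 1 = -1.

-1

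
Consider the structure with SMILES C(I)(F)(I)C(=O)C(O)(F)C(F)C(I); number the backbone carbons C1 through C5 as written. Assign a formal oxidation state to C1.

C1 has one bond to C (0), one bond to I (+1), one bond to F (+1), one bond to I (+1).
Oxidation state = 0 + 1 + 1 + 1 = +3.

+3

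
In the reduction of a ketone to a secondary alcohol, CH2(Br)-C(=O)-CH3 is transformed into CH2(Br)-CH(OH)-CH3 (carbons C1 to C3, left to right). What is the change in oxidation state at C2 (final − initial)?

Before: C2 has 2 bonds to C, 2 bonds to O → oxidation state +2.
After: C2 has 2 bonds to C, 1 bond to H, 1 bond to O → oxidation state 0.
Δ = 0 − (+2) = -2, so this is a reduction at C2.

-2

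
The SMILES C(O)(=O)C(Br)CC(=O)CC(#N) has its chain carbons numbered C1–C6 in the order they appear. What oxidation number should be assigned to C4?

Count +1 for every bond to an atom more electronegative than carbon and −1 for every bond to one less electronegative; C–C bonds are 0.
C4 has one bond to C (0), one bond to C (0), a double bond to O (2×+1 = +2).
Oxidation state = 0 + 0 + 2 = +2.

+2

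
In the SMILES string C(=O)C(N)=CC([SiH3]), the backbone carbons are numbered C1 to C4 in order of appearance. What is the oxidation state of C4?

-3

C4 has one bond to C (0), one bond to H (-1), one bond to Si (-1), one bond to H (-1).
Oxidation state = 0 − 1 − 1 − 1 = -3.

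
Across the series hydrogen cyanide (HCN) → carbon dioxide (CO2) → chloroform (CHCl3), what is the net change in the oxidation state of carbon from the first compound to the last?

0

Carbon oxidation states along the series — hydrogen cyanide: +2, carbon dioxide: +4, chloroform: +2.
Net change = +2 − (+2) = 0.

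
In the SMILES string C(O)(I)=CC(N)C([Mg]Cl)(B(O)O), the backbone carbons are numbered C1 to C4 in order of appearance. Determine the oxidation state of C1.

C1 has a double bond to C (2×0 = 0), one bond to O (+1), one bond to I (+1).
Oxidation state = 0 + 1 + 1 = +2.

+2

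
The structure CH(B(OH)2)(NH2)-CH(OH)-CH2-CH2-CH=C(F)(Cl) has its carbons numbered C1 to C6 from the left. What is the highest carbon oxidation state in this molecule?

+2

Tallying each carbon's bonds:
C1: 1C, 1H, 1N, 1B → 0 − 1 + 1 − 1 = -1
C2: 2C, 1H, 1O → 0 − 1 + 1 = 0
C3: 2C, 2H → 0 − 2 = -2
C4: 2C, 2H → 0 − 2 = -2
C5: 3C, 1H → 0 − 1 = -1
C6: 2C, 1F, 1Cl → 0 + 1 + 1 = +2
The highest value is +2.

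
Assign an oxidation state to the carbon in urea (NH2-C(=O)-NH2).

Assign +1 per bond to O/N/halogen, −1 per bond to H or an electropositive element, and 0 per bond to carbon.
The carbon has one bond to N (+1), a double bond to O (2×+1 = +2), one bond to N (+1).
Oxidation state = +1 + 2 + 1 = +4.

+4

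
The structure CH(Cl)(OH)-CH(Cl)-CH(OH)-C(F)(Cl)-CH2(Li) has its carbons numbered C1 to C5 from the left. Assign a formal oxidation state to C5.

-3

Bonds to more-electronegative neighbours contribute +1 each, bonds to H or metals contribute −1 each, and C–C bonds contribute 0.
C5 has one bond to C (0), one bond to H (-1), one bond to H (-1), one bond to Li (-1).
Oxidation state = 0 − 1 − 1 − 1 = -3.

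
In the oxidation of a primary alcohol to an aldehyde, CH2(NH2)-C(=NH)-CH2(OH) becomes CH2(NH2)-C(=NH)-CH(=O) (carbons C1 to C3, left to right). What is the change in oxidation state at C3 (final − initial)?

Before: C3 has 1 bond to C, 2 bonds to H, 1 bond to O → oxidation state -1.
After: C3 has 1 bond to C, 1 bond to H, 2 bonds to O → oxidation state +1.
Δ = +1 − (-1) = +2, so this is an oxidation at C3.

+2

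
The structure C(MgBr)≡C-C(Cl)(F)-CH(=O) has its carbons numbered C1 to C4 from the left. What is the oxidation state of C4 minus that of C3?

C4: 1C, 1H, 2O → 0 − 1 + 2 = +1
C3: 2C, 1F, 1Cl → 0 + 1 + 1 = +2
Difference: +1 − (+2) = -1.

-1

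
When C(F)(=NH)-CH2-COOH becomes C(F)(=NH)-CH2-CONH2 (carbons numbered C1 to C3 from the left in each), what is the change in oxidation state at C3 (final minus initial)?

Before: C3 has 1 bond to C, 3 bonds to O → oxidation state +3.
After: C3 has 1 bond to C, 2 bonds to O, 1 bond to N → oxidation state +3.
Δ = +3 − (+3) = 0, so no net redox change at C3.

0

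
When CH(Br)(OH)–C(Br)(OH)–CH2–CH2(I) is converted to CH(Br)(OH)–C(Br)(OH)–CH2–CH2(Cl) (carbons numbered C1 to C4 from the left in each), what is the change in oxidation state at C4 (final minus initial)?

Before: C4 has 1 bond to C, 2 bonds to H, 1 bond to I → oxidation state -1.
After: C4 has 1 bond to C, 2 bonds to H, 1 bond to Cl → oxidation state -1.
Δ = -1 − (-1) = 0, so no net redox change at C4.

0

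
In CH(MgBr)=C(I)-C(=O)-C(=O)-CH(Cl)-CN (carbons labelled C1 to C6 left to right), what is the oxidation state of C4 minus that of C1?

+4

C4: 2C, 2O → 0 + 2 = +2
C1: 2C, 1H, 1Mg → 0 − 1 − 1 = -2
Difference: +2 − (-2) = +4.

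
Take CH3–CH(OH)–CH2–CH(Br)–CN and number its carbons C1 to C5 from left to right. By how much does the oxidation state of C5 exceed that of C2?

C5: 1C, 3N → 0 + 3 = +3
C2: 2C, 1H, 1O → 0 − 1 + 1 = 0
Difference: +3 − (0) = +3.

+3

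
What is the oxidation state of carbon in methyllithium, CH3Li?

-4

The carbon has one bond to H (-1), one bond to H (-1), one bond to H (-1), one bond to Li (-1).
Oxidation state = -1 − 1 − 1 − 1 = -4.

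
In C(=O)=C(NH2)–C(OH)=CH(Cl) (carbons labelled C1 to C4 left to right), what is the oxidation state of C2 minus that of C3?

0

C2: 3C, 1N → 0 + 1 = +1
C3: 3C, 1O → 0 + 1 = +1
Difference: +1 − (+1) = 0.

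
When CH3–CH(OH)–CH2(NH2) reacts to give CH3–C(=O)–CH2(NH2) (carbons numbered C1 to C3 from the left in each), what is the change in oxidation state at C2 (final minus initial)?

+2

Before: C2 has 2 bonds to C, 1 bond to H, 1 bond to O → oxidation state 0.
After: C2 has 2 bonds to C, 2 bonds to O → oxidation state +2.
Δ = +2 − (0) = +2, so this is an oxidation at C2.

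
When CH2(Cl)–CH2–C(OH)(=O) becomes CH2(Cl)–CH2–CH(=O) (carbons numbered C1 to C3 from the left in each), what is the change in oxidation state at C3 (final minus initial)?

-2

Before: C3 has 1 bond to C, 3 bonds to O → oxidation state +3.
After: C3 has 1 bond to C, 1 bond to H, 2 bonds to O → oxidation state +1.
Δ = +1 − (+3) = -2, so this is a reduction at C3.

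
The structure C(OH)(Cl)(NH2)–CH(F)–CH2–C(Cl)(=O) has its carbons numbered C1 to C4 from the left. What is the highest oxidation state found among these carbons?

+3

Tallying each carbon's bonds:
C1: 1C, 1O, 1N, 1Cl → 0 + 1 + 1 + 1 = +3
C2: 2C, 1H, 1F → 0 − 1 + 1 = 0
C3: 2C, 2H → 0 − 2 = -2
C4: 1C, 2O, 1Cl → 0 + 2 + 1 = +3
The highest value is +3.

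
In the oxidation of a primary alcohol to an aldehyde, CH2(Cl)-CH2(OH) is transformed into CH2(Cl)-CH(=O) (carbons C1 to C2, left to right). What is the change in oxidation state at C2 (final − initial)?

Before: C2 has 1 bond to C, 2 bonds to H, 1 bond to O → oxidation state -1.
After: C2 has 1 bond to C, 1 bond to H, 2 bonds to O → oxidation state +1.
Δ = +1 − (-1) = +2, so this is an oxidation at C2.

+2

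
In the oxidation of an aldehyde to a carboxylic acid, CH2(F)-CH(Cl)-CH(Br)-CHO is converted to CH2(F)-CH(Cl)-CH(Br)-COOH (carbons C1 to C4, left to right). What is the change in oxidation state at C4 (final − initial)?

+2

Before: C4 has 1 bond to C, 1 bond to H, 2 bonds to O → oxidation state +1.
After: C4 has 1 bond to C, 3 bonds to O → oxidation state +3.
Δ = +3 − (+1) = +2, so this is an oxidation at C4.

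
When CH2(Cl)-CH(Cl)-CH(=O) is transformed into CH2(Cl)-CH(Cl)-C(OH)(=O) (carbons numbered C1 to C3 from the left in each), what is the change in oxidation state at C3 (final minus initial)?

Before: C3 has 1 bond to C, 1 bond to H, 2 bonds to O → oxidation state +1.
After: C3 has 1 bond to C, 3 bonds to O → oxidation state +3.
Δ = +3 − (+1) = +2, so this is an oxidation at C3.

+2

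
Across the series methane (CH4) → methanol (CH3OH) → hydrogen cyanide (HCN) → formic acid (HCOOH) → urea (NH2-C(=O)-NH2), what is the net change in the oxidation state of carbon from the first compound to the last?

Carbon oxidation states along the series — methane: -4, methanol: -2, hydrogen cyanide: +2, formic acid: +2, urea: +4.
Net change = +4 − (-4) = +8.

+8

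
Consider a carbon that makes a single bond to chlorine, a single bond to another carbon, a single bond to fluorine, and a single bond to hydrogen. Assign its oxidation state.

The carbon has one bond to C (0), one bond to H (-1), one bond to F (+1), one bond to Cl (+1).
Oxidation state = 0 − 1 + 1 + 1 = +1.

+1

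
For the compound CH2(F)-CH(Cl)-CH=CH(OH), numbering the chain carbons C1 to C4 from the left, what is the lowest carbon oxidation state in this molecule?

Assign +1 per bond to O/N/halogen, −1 per bond to H or an electropositive element, and 0 per bond to carbon. Tallying each carbon:
C1: 1C, 2H, 1F → 0 − 2 + 1 = -1
C2: 2C, 1H, 1Cl → 0 − 1 + 1 = 0
C3: 3C, 1H → 0 − 1 = -1
C4: 2C, 1H, 1O → 0 − 1 + 1 = 0
The lowest value is -1.

-1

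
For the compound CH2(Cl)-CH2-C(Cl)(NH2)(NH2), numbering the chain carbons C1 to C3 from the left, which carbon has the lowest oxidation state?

Each bond to a more electronegative atom (O, N, halogen) counts +1, each bond to a less electronegative atom (H, metal, B, Si) counts −1, and each C–C bond counts 0. Tallying each carbon:
C1: 1C, 2H, 1Cl → 0 − 2 + 1 = -1
C2: 2C, 2H → 0 − 2 = -2
C3: 1C, 2N, 1Cl → 0 + 2 + 1 = +3
The most reduced carbon is C2 at -2.

C2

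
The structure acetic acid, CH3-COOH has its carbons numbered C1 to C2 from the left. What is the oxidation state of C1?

C1 has one bond to H (-1), one bond to H (-1), one bond to H (-1), one bond to C (0).
Oxidation state = -1 − 1 − 1 + 0 = -3.

-3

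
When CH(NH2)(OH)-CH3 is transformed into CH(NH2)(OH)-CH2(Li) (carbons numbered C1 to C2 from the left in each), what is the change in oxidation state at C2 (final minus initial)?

0

Before: C2 has 1 bond to C, 3 bonds to H → oxidation state -3.
After: C2 has 1 bond to C, 2 bonds to H, 1 bond to Li → oxidation state -3.
Δ = -3 − (-3) = 0, so no net redox change at C2.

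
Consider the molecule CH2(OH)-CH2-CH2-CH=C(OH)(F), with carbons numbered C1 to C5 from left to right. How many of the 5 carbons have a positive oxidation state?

1

Each bond to a more electronegative atom (O, N, halogen) counts +1, each bond to a less electronegative atom (H, metal, B, Si) counts −1, and each C–C bond counts 0. Tallying each carbon:
C1: 1C, 2H, 1O → 0 − 2 + 1 = -1
C2: 2C, 2H → 0 − 2 = -2
C3: 2C, 2H → 0 − 2 = -2
C4: 3C, 1H → 0 − 1 = -1
C5: 2C, 1O, 1F → 0 + 1 + 1 = +2
1 carbon (C5) meets the condition.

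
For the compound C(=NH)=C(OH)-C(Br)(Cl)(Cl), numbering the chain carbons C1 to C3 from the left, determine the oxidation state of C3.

+3

Bonds to more-electronegative neighbours contribute +1 each, bonds to H or metals contribute −1 each, and C–C bonds contribute 0.
C3 has one bond to C (0), one bond to Br (+1), one bond to Cl (+1), one bond to Cl (+1).
Oxidation state = 0 + 1 + 1 + 1 = +3.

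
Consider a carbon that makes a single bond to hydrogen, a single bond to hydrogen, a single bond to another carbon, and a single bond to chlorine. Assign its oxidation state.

-1

Assign +1 per bond to O/N/halogen, −1 per bond to H or an electropositive element, and 0 per bond to carbon.
The carbon has one bond to C (0), one bond to H (-1), one bond to Cl (+1), one bond to H (-1).
Oxidation state = 0 − 1 + 1 − 1 = -1.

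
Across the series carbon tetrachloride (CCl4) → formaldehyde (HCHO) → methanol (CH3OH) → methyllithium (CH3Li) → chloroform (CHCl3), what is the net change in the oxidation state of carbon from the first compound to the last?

Carbon oxidation states along the series — carbon tetrachloride: +4, formaldehyde: 0, methanol: -2, methyllithium: -4, chloroform: +2.
Net change = +2 − (+4) = -2.

-2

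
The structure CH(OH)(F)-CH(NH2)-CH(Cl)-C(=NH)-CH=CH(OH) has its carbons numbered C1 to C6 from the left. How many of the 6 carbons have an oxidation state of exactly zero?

3

Tallying each carbon's bonds:
C1: 1C, 1H, 1O, 1F → 0 − 1 + 1 + 1 = +1
C2: 2C, 1H, 1N → 0 − 1 + 1 = 0
C3: 2C, 1H, 1Cl → 0 − 1 + 1 = 0
C4: 2C, 2N → 0 + 2 = +2
C5: 3C, 1H → 0 − 1 = -1
C6: 2C, 1H, 1O → 0 − 1 + 1 = 0
3 carbons (C2, C3, C6) meet the condition.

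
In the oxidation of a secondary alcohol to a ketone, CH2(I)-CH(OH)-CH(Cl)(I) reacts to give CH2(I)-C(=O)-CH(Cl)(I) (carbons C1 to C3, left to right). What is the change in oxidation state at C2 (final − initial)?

Before: C2 has 2 bonds to C, 1 bond to H, 1 bond to O → oxidation state 0.
After: C2 has 2 bonds to C, 2 bonds to O → oxidation state +2.
Δ = +2 − (0) = +2, so this is an oxidation at C2.

+2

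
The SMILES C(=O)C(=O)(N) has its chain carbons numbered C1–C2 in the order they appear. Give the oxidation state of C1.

Count +1 for every bond to an atom more electronegative than carbon and −1 for every bond to one less electronegative; C–C bonds are 0.
C1 has one bond to C (0), a double bond to O (2×+1 = +2), one bond to H (-1).
Oxidation state = 0 + 2 − 1 = +1.

+1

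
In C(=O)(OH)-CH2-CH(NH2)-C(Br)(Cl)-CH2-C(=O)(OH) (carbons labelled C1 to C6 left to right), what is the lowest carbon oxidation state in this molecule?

-2

Tallying each carbon's bonds:
C1: 1C, 3O → 0 + 3 = +3
C2: 2C, 2H → 0 − 2 = -2
C3: 2C, 1H, 1N → 0 − 1 + 1 = 0
C4: 2C, 1Cl, 1Br → 0 + 1 + 1 = +2
C5: 2C, 2H → 0 − 2 = -2
C6: 1C, 3O → 0 + 3 = +3
The lowest value is -2.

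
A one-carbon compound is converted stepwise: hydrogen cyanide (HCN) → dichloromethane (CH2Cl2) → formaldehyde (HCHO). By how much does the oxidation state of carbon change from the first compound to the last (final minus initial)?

Carbon oxidation states along the series — hydrogen cyanide: +2, dichloromethane: 0, formaldehyde: 0.
Net change = 0 − (+2) = -2.

-2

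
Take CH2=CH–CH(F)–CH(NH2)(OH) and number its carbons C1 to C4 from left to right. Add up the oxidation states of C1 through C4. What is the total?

Count +1 for every bond to an atom more electronegative than carbon and −1 for every bond to one less electronegative; C–C bonds are 0. Tallying each carbon:
C1: 2C, 2H → 0 − 2 = -2
C2: 3C, 1H → 0 − 1 = -1
C3: 2C, 1H, 1F → 0 − 1 + 1 = 0
C4: 1C, 1H, 1O, 1N → 0 − 1 + 1 + 1 = +1
Sum = -2 − 1 + 0 + 1 = -2.

-2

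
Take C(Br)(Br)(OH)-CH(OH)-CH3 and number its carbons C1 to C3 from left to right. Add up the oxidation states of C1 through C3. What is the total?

Assign +1 per bond to O/N/halogen, −1 per bond to H or an electropositive element, and 0 per bond to carbon. Tallying each carbon:
C1: 1C, 1O, 2Br → 0 + 1 + 2 = +3
C2: 2C, 1H, 1O → 0 − 1 + 1 = 0
C3: 1C, 3H → 0 − 3 = -3
Sum = +3 + 0 − 3 = 0.

0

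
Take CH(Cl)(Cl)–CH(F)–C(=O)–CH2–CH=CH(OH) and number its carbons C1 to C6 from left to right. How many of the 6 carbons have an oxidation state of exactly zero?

2

Count +1 for every bond to an atom more electronegative than carbon and −1 for every bond to one less electronegative; C–C bonds are 0. Tallying each carbon:
C1: 1C, 1H, 2Cl → 0 − 1 + 2 = +1
C2: 2C, 1H, 1F → 0 − 1 + 1 = 0
C3: 2C, 2O → 0 + 2 = +2
C4: 2C, 2H → 0 − 2 = -2
C5: 3C, 1H → 0 − 1 = -1
C6: 2C, 1H, 1O → 0 − 1 + 1 = 0
2 carbons (C2, C6) meet the condition.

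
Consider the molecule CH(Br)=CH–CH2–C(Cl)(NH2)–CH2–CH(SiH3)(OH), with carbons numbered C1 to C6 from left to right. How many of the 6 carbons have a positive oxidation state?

Each bond to a more electronegative atom (O, N, halogen) counts +1, each bond to a less electronegative atom (H, metal, B, Si) counts −1, and each C–C bond counts 0. Tallying each carbon:
C1: 2C, 1H, 1Br → 0 − 1 + 1 = 0
C2: 3C, 1H → 0 − 1 = -1
C3: 2C, 2H → 0 − 2 = -2
C4: 2C, 1N, 1Cl → 0 + 1 + 1 = +2
C5: 2C, 2H → 0 − 2 = -2
C6: 1C, 1H, 1O, 1Si → 0 − 1 + 1 − 1 = -1
1 carbon (C4) meets the condition.

1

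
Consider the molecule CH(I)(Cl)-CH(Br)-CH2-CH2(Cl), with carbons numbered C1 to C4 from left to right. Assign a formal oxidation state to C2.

0

C2 has one bond to C (0), one bond to C (0), one bond to H (-1), one bond to Br (+1).
Oxidation state = 0 + 0 − 1 + 1 = 0.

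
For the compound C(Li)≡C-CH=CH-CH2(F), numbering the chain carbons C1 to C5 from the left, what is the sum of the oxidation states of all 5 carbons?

-4

Tallying each carbon's bonds:
C1: 3C, 1Li → 0 − 1 = -1
C2: 4C → 0 = 0
C3: 3C, 1H → 0 − 1 = -1
C4: 3C, 1H → 0 − 1 = -1
C5: 1C, 2H, 1F → 0 − 2 + 1 = -1
Sum = -1 + 0 − 1 − 1 − 1 = -4.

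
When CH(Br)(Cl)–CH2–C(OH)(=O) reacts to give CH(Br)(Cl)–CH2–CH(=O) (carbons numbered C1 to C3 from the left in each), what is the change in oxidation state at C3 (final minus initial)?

-2

Before: C3 has 1 bond to C, 3 bonds to O → oxidation state +3.
After: C3 has 1 bond to C, 1 bond to H, 2 bonds to O → oxidation state +1.
Δ = +1 − (+3) = -2, so this is a reduction at C3.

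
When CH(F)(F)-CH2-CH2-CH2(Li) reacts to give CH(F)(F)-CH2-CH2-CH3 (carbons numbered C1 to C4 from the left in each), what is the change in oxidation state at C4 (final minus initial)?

0

Before: C4 has 1 bond to C, 2 bonds to H, 1 bond to Li → oxidation state -3.
After: C4 has 1 bond to C, 3 bonds to H → oxidation state -3.
Δ = -3 − (-3) = 0, so no net redox change at C4.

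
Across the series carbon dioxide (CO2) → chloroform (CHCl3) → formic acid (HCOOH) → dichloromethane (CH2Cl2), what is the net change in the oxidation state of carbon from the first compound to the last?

Carbon oxidation states along the series — carbon dioxide: +4, chloroform: +2, formic acid: +2, dichloromethane: 0.
Net change = 0 − (+4) = -4.

-4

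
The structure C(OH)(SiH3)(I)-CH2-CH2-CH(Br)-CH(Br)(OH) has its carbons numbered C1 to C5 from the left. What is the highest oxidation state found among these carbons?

Tallying each carbon's bonds:
C1: 1C, 1O, 1I, 1Si → 0 + 1 + 1 − 1 = +1
C2: 2C, 2H → 0 − 2 = -2
C3: 2C, 2H → 0 − 2 = -2
C4: 2C, 1H, 1Br → 0 − 1 + 1 = 0
C5: 1C, 1H, 1O, 1Br → 0 − 1 + 1 + 1 = +1
The highest value is +1.

+1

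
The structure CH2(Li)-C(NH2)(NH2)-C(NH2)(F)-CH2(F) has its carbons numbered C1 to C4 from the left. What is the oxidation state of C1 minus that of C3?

-5

C1: 1C, 2H, 1Li → 0 − 2 − 1 = -3
C3: 2C, 1N, 1F → 0 + 1 + 1 = +2
Difference: -3 − (+2) = -5.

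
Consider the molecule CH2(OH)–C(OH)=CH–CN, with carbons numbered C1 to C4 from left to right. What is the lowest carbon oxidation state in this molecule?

Tallying each carbon's bonds:
C1: 1C, 2H, 1O → 0 − 2 + 1 = -1
C2: 3C, 1O → 0 + 1 = +1
C3: 3C, 1H → 0 − 1 = -1
C4: 1C, 3N → 0 + 3 = +3
The lowest value is -1.

-1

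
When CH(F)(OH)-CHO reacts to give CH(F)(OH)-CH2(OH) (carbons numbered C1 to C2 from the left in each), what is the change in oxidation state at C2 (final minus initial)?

-2

Before: C2 has 1 bond to C, 1 bond to H, 2 bonds to O → oxidation state +1.
After: C2 has 1 bond to C, 2 bonds to H, 1 bond to O → oxidation state -1.
Δ = -1 − (+1) = -2, so this is a reduction at C2.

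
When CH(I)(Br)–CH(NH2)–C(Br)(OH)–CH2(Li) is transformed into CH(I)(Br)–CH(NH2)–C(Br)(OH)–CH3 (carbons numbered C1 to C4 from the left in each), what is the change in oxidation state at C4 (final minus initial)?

0

Before: C4 has 1 bond to C, 2 bonds to H, 1 bond to Li → oxidation state -3.
After: C4 has 1 bond to C, 3 bonds to H → oxidation state -3.
Δ = -3 − (-3) = 0, so no net redox change at C4.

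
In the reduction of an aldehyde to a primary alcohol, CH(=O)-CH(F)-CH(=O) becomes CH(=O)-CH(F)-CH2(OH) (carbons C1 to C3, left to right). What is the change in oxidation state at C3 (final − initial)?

Before: C3 has 1 bond to C, 1 bond to H, 2 bonds to O → oxidation state +1.
After: C3 has 1 bond to C, 2 bonds to H, 1 bond to O → oxidation state -1.
Δ = -1 − (+1) = -2, so this is a reduction at C3.

-2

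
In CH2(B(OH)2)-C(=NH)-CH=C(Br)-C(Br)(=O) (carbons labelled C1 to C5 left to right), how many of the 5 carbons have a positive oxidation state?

Tallying each carbon's bonds:
C1: 1C, 2H, 1B → 0 − 2 − 1 = -3
C2: 2C, 2N → 0 + 2 = +2
C3: 3C, 1H → 0 − 1 = -1
C4: 3C, 1Br → 0 + 1 = +1
C5: 1C, 2O, 1Br → 0 + 2 + 1 = +3
3 carbons (C2, C4, C5) meet the condition.

3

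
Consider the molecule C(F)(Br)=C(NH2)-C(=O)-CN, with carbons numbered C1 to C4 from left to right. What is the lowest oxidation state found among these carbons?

Tallying each carbon's bonds:
C1: 2C, 1F, 1Br → 0 + 1 + 1 = +2
C2: 3C, 1N → 0 + 1 = +1
C3: 2C, 2O → 0 + 2 = +2
C4: 1C, 3N → 0 + 3 = +3
The lowest value is +1.

+1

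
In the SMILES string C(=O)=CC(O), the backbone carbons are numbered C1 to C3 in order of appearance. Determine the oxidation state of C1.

Count +1 for every bond to an atom more electronegative than carbon and −1 for every bond to one less electronegative; C–C bonds are 0.
C1 has a double bond to C (2×0 = 0), a double bond to O (2×+1 = +2).
Oxidation state = 0 + 2 = +2.

+2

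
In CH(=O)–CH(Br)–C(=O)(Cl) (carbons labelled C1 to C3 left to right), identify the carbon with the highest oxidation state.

C3

Count +1 for every bond to an atom more electronegative than carbon and −1 for every bond to one less electronegative; C–C bonds are 0. Tallying each carbon:
C1: 1C, 1H, 2O → 0 − 1 + 2 = +1
C2: 2C, 1H, 1Br → 0 − 1 + 1 = 0
C3: 1C, 2O, 1Cl → 0 + 2 + 1 = +3
The most oxidised carbon is C3 at +3.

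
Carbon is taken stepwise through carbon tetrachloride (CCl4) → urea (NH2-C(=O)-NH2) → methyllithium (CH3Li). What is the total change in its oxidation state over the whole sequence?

Carbon oxidation states along the series — carbon tetrachloride: +4, urea: +4, methyllithium: -4.
Net change = -4 − (+4) = -8.

-8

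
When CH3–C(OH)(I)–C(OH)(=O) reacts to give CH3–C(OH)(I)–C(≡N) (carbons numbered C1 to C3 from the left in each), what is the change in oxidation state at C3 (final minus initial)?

Before: C3 has 1 bond to C, 3 bonds to O → oxidation state +3.
After: C3 has 1 bond to C, 3 bonds to N → oxidation state +3.
Δ = +3 − (+3) = 0, so no net redox change at C3.

0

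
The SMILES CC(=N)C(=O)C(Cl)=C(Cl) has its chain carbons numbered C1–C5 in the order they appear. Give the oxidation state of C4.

+1

Each bond to a more electronegative atom (O, N, halogen) counts +1, each bond to a less electronegative atom (H, metal, B, Si) counts −1, and each C–C bond counts 0.
C4 has one bond to C (0), a double bond to C (2×0 = 0), one bond to Cl (+1).
Oxidation state = 0 + 0 + 1 = +1.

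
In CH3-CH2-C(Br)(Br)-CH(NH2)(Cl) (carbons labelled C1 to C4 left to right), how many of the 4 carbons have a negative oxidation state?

2

Assign +1 per bond to O/N/halogen, −1 per bond to H or an electropositive element, and 0 per bond to carbon. Tallying each carbon:
C1: 1C, 3H → 0 − 3 = -3
C2: 2C, 2H → 0 − 2 = -2
C3: 2C, 2Br → 0 + 2 = +2
C4: 1C, 1H, 1N, 1Cl → 0 − 1 + 1 + 1 = +1
2 carbons (C1, C2) meet the condition.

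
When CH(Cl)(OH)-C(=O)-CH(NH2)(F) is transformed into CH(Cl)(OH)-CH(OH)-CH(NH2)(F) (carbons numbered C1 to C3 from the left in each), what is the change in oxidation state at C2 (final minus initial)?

-2

Before: C2 has 2 bonds to C, 2 bonds to O → oxidation state +2.
After: C2 has 2 bonds to C, 1 bond to H, 1 bond to O → oxidation state 0.
Δ = 0 − (+2) = -2, so this is a reduction at C2.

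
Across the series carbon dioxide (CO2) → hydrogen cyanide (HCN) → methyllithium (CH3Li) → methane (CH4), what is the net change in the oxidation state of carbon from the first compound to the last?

Carbon oxidation states along the series — carbon dioxide: +4, hydrogen cyanide: +2, methyllithium: -4, methane: -4.
Net change = -4 − (+4) = -8.

-8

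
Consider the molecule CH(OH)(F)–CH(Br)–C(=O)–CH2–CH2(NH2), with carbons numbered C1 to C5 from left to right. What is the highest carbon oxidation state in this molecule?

Assign +1 per bond to O/N/halogen, −1 per bond to H or an electropositive element, and 0 per bond to carbon. Tallying each carbon:
C1: 1C, 1H, 1O, 1F → 0 − 1 + 1 + 1 = +1
C2: 2C, 1H, 1Br → 0 − 1 + 1 = 0
C3: 2C, 2O → 0 + 2 = +2
C4: 2C, 2H → 0 − 2 = -2
C5: 1C, 2H, 1N → 0 − 2 + 1 = -1
The highest value is +2.

+2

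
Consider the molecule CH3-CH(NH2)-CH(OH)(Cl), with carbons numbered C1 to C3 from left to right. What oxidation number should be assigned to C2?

0

Bonds to more-electronegative neighbours contribute +1 each, bonds to H or metals contribute −1 each, and C–C bonds contribute 0.
C2 has one bond to C (0), one bond to C (0), one bond to H (-1), one bond to N (+1).
Oxidation state = 0 + 0 − 1 + 1 = 0.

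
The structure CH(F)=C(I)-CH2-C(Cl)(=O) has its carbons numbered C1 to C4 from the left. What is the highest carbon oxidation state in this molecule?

Each bond to a more electronegative atom (O, N, halogen) counts +1, each bond to a less electronegative atom (H, metal, B, Si) counts −1, and each C–C bond counts 0. Tallying each carbon:
C1: 2C, 1H, 1F → 0 − 1 + 1 = 0
C2: 3C, 1I → 0 + 1 = +1
C3: 2C, 2H → 0 − 2 = -2
C4: 1C, 2O, 1Cl → 0 + 2 + 1 = +3
The highest value is +3.

+3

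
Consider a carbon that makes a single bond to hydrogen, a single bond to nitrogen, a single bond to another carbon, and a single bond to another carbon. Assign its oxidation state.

0

Bonds to more-electronegative neighbours contribute +1 each, bonds to H or metals contribute −1 each, and C–C bonds contribute 0.
The carbon has one bond to C (0), one bond to C (0), one bond to H (-1), one bond to N (+1).
Oxidation state = 0 + 0 − 1 + 1 = 0.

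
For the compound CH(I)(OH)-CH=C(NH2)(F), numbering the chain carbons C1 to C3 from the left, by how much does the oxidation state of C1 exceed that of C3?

C1: 1C, 1H, 1O, 1I → 0 − 1 + 1 + 1 = +1
C3: 2C, 1N, 1F → 0 + 1 + 1 = +2
Difference: +1 − (+2) = -1.

-1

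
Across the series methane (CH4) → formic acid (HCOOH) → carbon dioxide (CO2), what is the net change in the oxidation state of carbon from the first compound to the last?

+8

Carbon oxidation states along the series — methane: -4, formic acid: +2, carbon dioxide: +4.
Net change = +4 − (-4) = +8.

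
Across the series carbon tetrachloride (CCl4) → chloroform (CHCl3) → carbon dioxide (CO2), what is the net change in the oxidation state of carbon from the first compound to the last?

0

Carbon oxidation states along the series — carbon tetrachloride: +4, chloroform: +2, carbon dioxide: +4.
Net change = +4 − (+4) = 0.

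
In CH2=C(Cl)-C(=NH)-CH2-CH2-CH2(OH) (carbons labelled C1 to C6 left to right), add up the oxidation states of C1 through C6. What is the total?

Tallying each carbon's bonds:
C1: 2C, 2H → 0 − 2 = -2
C2: 3C, 1Cl → 0 + 1 = +1
C3: 2C, 2N → 0 + 2 = +2
C4: 2C, 2H → 0 − 2 = -2
C5: 2C, 2H → 0 − 2 = -2
C6: 1C, 2H, 1O → 0 − 2 + 1 = -1
Sum = -2 + 1 + 2 − 2 − 2 − 1 = -4.

-4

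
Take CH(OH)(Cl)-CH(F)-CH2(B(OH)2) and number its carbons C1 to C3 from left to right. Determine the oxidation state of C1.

+1

C1 has one bond to C (0), one bond to O (+1), one bond to H (-1), one bond to Cl (+1).
Oxidation state = 0 + 1 − 1 + 1 = +1.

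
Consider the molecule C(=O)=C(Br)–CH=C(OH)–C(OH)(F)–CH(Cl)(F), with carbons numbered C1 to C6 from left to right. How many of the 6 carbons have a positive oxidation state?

Bonds to more-electronegative neighbours contribute +1 each, bonds to H or metals contribute −1 each, and C–C bonds contribute 0. Tallying each carbon:
C1: 2C, 2O → 0 + 2 = +2
C2: 3C, 1Br → 0 + 1 = +1
C3: 3C, 1H → 0 − 1 = -1
C4: 3C, 1O → 0 + 1 = +1
C5: 2C, 1O, 1F → 0 + 1 + 1 = +2
C6: 1C, 1H, 1F, 1Cl → 0 − 1 + 1 + 1 = +1
5 carbons (C1, C2, C4, C5, C6) meet the condition.

5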